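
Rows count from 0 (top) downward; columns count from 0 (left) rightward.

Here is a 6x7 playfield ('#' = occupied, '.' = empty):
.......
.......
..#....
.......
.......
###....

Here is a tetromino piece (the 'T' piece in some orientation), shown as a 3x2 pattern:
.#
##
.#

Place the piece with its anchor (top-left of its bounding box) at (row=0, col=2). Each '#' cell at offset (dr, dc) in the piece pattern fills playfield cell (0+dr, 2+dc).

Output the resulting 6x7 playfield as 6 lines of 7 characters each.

Answer: ...#...
..##...
..##...
.......
.......
###....

Derivation:
Fill (0+0,2+1) = (0,3)
Fill (0+1,2+0) = (1,2)
Fill (0+1,2+1) = (1,3)
Fill (0+2,2+1) = (2,3)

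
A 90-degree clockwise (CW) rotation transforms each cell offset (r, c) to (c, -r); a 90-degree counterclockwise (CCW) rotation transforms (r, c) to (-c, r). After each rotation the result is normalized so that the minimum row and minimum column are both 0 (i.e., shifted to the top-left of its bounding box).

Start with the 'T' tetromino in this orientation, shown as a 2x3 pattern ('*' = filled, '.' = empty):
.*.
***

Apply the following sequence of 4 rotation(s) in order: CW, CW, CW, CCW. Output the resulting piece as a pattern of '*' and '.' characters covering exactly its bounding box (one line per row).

Start:
.*.
***
After rotation 1 (CW):
*.
**
*.
After rotation 2 (CW):
***
.*.
After rotation 3 (CW):
.*
**
.*
After rotation 4 (CCW):
***
.*.

Answer: ***
.*.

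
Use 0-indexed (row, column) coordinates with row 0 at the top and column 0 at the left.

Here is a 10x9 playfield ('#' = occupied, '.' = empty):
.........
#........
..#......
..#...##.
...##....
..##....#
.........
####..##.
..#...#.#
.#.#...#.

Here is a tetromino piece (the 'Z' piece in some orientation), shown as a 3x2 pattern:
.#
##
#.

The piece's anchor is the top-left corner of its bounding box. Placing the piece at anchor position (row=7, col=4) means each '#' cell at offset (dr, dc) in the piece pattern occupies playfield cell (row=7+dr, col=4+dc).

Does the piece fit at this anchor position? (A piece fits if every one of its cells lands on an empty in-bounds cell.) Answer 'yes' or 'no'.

Check each piece cell at anchor (7, 4):
  offset (0,1) -> (7,5): empty -> OK
  offset (1,0) -> (8,4): empty -> OK
  offset (1,1) -> (8,5): empty -> OK
  offset (2,0) -> (9,4): empty -> OK
All cells valid: yes

Answer: yes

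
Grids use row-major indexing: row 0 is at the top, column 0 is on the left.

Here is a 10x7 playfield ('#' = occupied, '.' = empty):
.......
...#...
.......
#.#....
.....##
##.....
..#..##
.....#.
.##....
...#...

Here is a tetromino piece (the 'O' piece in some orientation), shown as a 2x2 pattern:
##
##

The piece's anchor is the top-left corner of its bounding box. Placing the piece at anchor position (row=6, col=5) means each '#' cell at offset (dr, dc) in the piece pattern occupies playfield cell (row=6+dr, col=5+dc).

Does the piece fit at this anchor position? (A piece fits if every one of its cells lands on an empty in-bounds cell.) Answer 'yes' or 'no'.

Check each piece cell at anchor (6, 5):
  offset (0,0) -> (6,5): occupied ('#') -> FAIL
  offset (0,1) -> (6,6): occupied ('#') -> FAIL
  offset (1,0) -> (7,5): occupied ('#') -> FAIL
  offset (1,1) -> (7,6): empty -> OK
All cells valid: no

Answer: no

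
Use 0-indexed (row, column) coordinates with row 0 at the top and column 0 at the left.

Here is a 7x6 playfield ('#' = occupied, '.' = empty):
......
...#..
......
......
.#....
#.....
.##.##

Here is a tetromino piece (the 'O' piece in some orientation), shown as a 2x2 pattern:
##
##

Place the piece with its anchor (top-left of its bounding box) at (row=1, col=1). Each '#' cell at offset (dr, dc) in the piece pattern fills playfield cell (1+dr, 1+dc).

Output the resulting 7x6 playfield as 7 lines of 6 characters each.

Fill (1+0,1+0) = (1,1)
Fill (1+0,1+1) = (1,2)
Fill (1+1,1+0) = (2,1)
Fill (1+1,1+1) = (2,2)

Answer: ......
.###..
.##...
......
.#....
#.....
.##.##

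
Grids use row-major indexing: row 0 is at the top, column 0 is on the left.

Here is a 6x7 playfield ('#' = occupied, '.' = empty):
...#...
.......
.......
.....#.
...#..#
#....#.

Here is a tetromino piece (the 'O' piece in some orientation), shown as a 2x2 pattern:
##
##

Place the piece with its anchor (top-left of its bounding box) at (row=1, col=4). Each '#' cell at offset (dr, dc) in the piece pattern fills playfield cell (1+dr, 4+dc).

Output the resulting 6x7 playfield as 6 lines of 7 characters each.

Answer: ...#...
....##.
....##.
.....#.
...#..#
#....#.

Derivation:
Fill (1+0,4+0) = (1,4)
Fill (1+0,4+1) = (1,5)
Fill (1+1,4+0) = (2,4)
Fill (1+1,4+1) = (2,5)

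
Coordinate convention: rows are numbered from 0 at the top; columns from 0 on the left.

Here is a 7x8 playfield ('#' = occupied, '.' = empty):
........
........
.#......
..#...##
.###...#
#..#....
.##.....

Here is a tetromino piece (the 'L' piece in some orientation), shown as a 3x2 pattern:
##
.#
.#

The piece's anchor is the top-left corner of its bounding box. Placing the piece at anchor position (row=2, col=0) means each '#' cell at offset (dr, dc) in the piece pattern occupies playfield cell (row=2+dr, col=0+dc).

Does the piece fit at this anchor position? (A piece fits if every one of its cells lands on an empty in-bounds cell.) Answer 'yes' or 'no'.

Answer: no

Derivation:
Check each piece cell at anchor (2, 0):
  offset (0,0) -> (2,0): empty -> OK
  offset (0,1) -> (2,1): occupied ('#') -> FAIL
  offset (1,1) -> (3,1): empty -> OK
  offset (2,1) -> (4,1): occupied ('#') -> FAIL
All cells valid: no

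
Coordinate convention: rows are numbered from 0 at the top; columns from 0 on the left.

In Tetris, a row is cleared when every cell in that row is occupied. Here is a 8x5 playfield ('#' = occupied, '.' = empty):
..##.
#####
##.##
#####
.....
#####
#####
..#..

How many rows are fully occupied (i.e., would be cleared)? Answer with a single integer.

Check each row:
  row 0: 3 empty cells -> not full
  row 1: 0 empty cells -> FULL (clear)
  row 2: 1 empty cell -> not full
  row 3: 0 empty cells -> FULL (clear)
  row 4: 5 empty cells -> not full
  row 5: 0 empty cells -> FULL (clear)
  row 6: 0 empty cells -> FULL (clear)
  row 7: 4 empty cells -> not full
Total rows cleared: 4

Answer: 4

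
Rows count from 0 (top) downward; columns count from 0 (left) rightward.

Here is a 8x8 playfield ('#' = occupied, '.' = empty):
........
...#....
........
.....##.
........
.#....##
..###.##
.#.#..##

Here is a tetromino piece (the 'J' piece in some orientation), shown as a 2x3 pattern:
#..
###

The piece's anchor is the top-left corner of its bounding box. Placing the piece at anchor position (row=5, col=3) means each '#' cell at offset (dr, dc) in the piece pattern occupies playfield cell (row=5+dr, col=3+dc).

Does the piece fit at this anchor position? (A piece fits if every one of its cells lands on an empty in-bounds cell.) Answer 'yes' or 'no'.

Check each piece cell at anchor (5, 3):
  offset (0,0) -> (5,3): empty -> OK
  offset (1,0) -> (6,3): occupied ('#') -> FAIL
  offset (1,1) -> (6,4): occupied ('#') -> FAIL
  offset (1,2) -> (6,5): empty -> OK
All cells valid: no

Answer: no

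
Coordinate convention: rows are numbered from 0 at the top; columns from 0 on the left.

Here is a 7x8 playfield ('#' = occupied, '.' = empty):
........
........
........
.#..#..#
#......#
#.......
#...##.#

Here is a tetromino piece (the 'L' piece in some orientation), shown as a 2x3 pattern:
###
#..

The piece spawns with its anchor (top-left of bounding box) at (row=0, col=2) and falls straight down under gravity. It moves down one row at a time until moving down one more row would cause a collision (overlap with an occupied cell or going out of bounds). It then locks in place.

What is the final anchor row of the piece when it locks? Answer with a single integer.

Spawn at (row=0, col=2). Try each row:
  row 0: fits
  row 1: fits
  row 2: fits
  row 3: blocked -> lock at row 2

Answer: 2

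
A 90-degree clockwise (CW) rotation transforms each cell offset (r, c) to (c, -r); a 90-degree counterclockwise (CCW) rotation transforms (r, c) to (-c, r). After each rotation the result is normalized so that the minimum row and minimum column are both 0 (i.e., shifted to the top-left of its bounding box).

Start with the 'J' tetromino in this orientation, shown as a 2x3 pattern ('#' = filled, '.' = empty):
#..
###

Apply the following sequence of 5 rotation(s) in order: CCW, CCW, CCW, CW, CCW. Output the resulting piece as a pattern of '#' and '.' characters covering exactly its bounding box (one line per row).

Start:
#..
###
After rotation 1 (CCW):
.#
.#
##
After rotation 2 (CCW):
###
..#
After rotation 3 (CCW):
##
#.
#.
After rotation 4 (CW):
###
..#
After rotation 5 (CCW):
##
#.
#.

Answer: ##
#.
#.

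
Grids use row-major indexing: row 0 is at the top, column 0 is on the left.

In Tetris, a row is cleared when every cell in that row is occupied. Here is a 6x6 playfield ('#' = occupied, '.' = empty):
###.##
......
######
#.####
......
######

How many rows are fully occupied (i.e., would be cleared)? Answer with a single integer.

Check each row:
  row 0: 1 empty cell -> not full
  row 1: 6 empty cells -> not full
  row 2: 0 empty cells -> FULL (clear)
  row 3: 1 empty cell -> not full
  row 4: 6 empty cells -> not full
  row 5: 0 empty cells -> FULL (clear)
Total rows cleared: 2

Answer: 2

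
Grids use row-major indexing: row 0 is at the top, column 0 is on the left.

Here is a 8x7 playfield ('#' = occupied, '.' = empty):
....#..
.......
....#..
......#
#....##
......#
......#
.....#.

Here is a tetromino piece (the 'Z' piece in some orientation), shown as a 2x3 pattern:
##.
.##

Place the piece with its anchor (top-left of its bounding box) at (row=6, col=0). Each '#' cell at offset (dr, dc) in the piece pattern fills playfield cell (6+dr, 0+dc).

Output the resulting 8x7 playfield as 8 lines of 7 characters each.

Fill (6+0,0+0) = (6,0)
Fill (6+0,0+1) = (6,1)
Fill (6+1,0+1) = (7,1)
Fill (6+1,0+2) = (7,2)

Answer: ....#..
.......
....#..
......#
#....##
......#
##....#
.##..#.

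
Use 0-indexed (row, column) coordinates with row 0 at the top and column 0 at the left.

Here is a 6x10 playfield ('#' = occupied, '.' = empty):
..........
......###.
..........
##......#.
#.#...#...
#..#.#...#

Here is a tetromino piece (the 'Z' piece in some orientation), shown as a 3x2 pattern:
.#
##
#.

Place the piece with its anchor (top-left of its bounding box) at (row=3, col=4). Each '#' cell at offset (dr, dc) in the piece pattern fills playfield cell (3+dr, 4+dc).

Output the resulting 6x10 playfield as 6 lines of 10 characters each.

Answer: ..........
......###.
..........
##...#..#.
#.#.###...
#..###...#

Derivation:
Fill (3+0,4+1) = (3,5)
Fill (3+1,4+0) = (4,4)
Fill (3+1,4+1) = (4,5)
Fill (3+2,4+0) = (5,4)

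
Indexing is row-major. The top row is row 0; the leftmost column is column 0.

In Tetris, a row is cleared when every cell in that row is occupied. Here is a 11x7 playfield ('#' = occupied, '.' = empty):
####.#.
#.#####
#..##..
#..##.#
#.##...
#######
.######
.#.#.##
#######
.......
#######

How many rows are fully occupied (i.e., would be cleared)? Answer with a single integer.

Answer: 3

Derivation:
Check each row:
  row 0: 2 empty cells -> not full
  row 1: 1 empty cell -> not full
  row 2: 4 empty cells -> not full
  row 3: 3 empty cells -> not full
  row 4: 4 empty cells -> not full
  row 5: 0 empty cells -> FULL (clear)
  row 6: 1 empty cell -> not full
  row 7: 3 empty cells -> not full
  row 8: 0 empty cells -> FULL (clear)
  row 9: 7 empty cells -> not full
  row 10: 0 empty cells -> FULL (clear)
Total rows cleared: 3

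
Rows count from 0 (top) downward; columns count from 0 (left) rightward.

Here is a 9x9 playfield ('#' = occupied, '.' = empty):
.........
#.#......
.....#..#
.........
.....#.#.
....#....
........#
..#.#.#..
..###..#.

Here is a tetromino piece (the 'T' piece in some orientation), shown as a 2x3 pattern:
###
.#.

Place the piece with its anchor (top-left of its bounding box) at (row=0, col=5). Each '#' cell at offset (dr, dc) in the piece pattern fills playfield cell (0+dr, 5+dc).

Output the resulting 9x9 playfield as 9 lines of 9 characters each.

Fill (0+0,5+0) = (0,5)
Fill (0+0,5+1) = (0,6)
Fill (0+0,5+2) = (0,7)
Fill (0+1,5+1) = (1,6)

Answer: .....###.
#.#...#..
.....#..#
.........
.....#.#.
....#....
........#
..#.#.#..
..###..#.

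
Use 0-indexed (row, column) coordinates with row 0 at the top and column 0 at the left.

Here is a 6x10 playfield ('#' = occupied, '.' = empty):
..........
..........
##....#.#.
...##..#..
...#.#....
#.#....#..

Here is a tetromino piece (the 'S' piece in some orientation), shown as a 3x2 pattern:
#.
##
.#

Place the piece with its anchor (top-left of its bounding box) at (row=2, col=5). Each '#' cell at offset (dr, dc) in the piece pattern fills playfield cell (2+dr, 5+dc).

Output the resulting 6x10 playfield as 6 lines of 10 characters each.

Answer: ..........
..........
##...##.#.
...#####..
...#.##...
#.#....#..

Derivation:
Fill (2+0,5+0) = (2,5)
Fill (2+1,5+0) = (3,5)
Fill (2+1,5+1) = (3,6)
Fill (2+2,5+1) = (4,6)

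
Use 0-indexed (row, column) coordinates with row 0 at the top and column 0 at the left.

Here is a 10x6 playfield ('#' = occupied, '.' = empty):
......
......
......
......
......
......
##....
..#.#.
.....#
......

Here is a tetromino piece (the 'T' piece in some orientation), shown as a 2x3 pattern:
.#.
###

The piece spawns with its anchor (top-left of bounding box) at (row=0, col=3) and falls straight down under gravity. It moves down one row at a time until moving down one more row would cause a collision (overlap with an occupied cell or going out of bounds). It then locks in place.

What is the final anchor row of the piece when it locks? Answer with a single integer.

Spawn at (row=0, col=3). Try each row:
  row 0: fits
  row 1: fits
  row 2: fits
  row 3: fits
  row 4: fits
  row 5: fits
  row 6: blocked -> lock at row 5

Answer: 5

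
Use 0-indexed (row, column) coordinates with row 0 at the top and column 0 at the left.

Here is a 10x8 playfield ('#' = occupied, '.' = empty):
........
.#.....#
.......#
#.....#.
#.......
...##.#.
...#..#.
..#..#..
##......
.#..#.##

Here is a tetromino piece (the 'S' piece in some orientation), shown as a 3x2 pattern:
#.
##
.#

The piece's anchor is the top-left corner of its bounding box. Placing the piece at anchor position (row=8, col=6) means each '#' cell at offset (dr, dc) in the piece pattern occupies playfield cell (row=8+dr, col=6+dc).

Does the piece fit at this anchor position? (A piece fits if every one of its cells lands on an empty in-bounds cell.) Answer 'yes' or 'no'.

Answer: no

Derivation:
Check each piece cell at anchor (8, 6):
  offset (0,0) -> (8,6): empty -> OK
  offset (1,0) -> (9,6): occupied ('#') -> FAIL
  offset (1,1) -> (9,7): occupied ('#') -> FAIL
  offset (2,1) -> (10,7): out of bounds -> FAIL
All cells valid: no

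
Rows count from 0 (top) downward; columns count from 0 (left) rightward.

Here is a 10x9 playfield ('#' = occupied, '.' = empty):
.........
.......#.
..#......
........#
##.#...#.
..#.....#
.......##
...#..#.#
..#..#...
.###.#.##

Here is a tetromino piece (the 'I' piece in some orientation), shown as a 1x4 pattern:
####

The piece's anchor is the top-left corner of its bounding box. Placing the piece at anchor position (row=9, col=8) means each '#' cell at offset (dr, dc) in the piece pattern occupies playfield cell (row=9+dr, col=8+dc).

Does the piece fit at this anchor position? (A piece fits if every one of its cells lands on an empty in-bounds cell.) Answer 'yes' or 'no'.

Check each piece cell at anchor (9, 8):
  offset (0,0) -> (9,8): occupied ('#') -> FAIL
  offset (0,1) -> (9,9): out of bounds -> FAIL
  offset (0,2) -> (9,10): out of bounds -> FAIL
  offset (0,3) -> (9,11): out of bounds -> FAIL
All cells valid: no

Answer: no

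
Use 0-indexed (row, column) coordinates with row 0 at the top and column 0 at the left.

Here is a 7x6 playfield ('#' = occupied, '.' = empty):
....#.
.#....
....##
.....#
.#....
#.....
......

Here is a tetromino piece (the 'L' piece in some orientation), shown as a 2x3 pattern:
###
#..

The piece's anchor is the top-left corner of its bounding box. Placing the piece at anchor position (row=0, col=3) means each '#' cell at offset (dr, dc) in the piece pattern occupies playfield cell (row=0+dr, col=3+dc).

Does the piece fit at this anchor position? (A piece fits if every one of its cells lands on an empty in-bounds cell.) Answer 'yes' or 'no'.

Check each piece cell at anchor (0, 3):
  offset (0,0) -> (0,3): empty -> OK
  offset (0,1) -> (0,4): occupied ('#') -> FAIL
  offset (0,2) -> (0,5): empty -> OK
  offset (1,0) -> (1,3): empty -> OK
All cells valid: no

Answer: no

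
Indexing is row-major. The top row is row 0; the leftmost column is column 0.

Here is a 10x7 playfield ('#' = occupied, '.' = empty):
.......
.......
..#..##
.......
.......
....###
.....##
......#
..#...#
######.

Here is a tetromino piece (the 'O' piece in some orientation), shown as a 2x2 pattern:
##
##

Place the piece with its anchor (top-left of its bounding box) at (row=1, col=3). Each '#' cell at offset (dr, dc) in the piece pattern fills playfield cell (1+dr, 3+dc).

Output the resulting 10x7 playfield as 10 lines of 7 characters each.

Answer: .......
...##..
..#####
.......
.......
....###
.....##
......#
..#...#
######.

Derivation:
Fill (1+0,3+0) = (1,3)
Fill (1+0,3+1) = (1,4)
Fill (1+1,3+0) = (2,3)
Fill (1+1,3+1) = (2,4)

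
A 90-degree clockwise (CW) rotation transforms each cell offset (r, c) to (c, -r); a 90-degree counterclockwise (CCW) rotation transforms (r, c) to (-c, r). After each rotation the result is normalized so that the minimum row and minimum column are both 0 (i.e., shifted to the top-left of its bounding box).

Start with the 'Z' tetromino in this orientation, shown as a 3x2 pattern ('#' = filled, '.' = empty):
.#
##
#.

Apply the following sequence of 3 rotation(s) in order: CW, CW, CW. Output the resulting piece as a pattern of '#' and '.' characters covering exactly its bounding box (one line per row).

Answer: ##.
.##

Derivation:
Start:
.#
##
#.
After rotation 1 (CW):
##.
.##
After rotation 2 (CW):
.#
##
#.
After rotation 3 (CW):
##.
.##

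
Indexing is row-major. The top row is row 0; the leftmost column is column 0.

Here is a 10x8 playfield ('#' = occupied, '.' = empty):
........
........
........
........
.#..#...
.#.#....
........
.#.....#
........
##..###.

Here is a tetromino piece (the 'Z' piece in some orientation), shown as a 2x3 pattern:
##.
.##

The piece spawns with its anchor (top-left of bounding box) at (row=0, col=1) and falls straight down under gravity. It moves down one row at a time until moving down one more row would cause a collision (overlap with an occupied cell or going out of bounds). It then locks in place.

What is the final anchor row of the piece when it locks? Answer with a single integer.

Spawn at (row=0, col=1). Try each row:
  row 0: fits
  row 1: fits
  row 2: fits
  row 3: fits
  row 4: blocked -> lock at row 3

Answer: 3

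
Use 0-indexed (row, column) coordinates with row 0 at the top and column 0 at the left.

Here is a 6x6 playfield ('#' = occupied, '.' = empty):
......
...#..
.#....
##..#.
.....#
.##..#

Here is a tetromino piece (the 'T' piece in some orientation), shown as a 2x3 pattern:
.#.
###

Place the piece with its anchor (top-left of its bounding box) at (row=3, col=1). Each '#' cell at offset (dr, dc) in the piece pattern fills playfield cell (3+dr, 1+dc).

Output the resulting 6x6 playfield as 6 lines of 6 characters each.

Answer: ......
...#..
.#....
###.#.
.###.#
.##..#

Derivation:
Fill (3+0,1+1) = (3,2)
Fill (3+1,1+0) = (4,1)
Fill (3+1,1+1) = (4,2)
Fill (3+1,1+2) = (4,3)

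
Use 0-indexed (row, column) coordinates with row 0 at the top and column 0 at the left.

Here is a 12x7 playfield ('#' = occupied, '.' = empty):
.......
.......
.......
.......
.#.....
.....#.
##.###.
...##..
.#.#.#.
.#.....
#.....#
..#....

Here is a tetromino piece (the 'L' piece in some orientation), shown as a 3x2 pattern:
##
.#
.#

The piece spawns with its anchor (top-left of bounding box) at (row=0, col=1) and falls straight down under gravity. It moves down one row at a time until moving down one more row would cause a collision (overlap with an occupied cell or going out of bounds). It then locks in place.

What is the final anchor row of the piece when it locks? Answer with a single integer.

Answer: 3

Derivation:
Spawn at (row=0, col=1). Try each row:
  row 0: fits
  row 1: fits
  row 2: fits
  row 3: fits
  row 4: blocked -> lock at row 3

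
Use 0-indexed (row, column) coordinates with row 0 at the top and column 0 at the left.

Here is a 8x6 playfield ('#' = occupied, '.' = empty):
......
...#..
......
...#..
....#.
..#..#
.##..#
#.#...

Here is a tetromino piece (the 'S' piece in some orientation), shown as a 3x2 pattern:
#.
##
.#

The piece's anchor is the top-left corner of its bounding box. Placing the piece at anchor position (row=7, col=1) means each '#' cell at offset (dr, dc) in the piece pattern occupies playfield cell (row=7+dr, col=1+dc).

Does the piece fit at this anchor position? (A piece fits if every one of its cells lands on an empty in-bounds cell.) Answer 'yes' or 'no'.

Answer: no

Derivation:
Check each piece cell at anchor (7, 1):
  offset (0,0) -> (7,1): empty -> OK
  offset (1,0) -> (8,1): out of bounds -> FAIL
  offset (1,1) -> (8,2): out of bounds -> FAIL
  offset (2,1) -> (9,2): out of bounds -> FAIL
All cells valid: no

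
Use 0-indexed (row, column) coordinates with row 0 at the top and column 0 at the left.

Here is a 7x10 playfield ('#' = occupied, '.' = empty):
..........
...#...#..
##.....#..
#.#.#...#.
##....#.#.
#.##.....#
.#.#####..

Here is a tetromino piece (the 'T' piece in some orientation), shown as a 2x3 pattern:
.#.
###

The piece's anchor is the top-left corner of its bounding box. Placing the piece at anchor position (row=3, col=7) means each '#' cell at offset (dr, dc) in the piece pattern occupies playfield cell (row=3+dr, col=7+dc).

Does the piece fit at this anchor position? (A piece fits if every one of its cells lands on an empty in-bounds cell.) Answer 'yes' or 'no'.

Check each piece cell at anchor (3, 7):
  offset (0,1) -> (3,8): occupied ('#') -> FAIL
  offset (1,0) -> (4,7): empty -> OK
  offset (1,1) -> (4,8): occupied ('#') -> FAIL
  offset (1,2) -> (4,9): empty -> OK
All cells valid: no

Answer: no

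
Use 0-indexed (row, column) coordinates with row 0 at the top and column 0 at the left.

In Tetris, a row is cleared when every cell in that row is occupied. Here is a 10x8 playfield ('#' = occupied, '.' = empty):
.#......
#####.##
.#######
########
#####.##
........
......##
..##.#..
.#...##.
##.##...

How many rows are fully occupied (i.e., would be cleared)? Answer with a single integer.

Check each row:
  row 0: 7 empty cells -> not full
  row 1: 1 empty cell -> not full
  row 2: 1 empty cell -> not full
  row 3: 0 empty cells -> FULL (clear)
  row 4: 1 empty cell -> not full
  row 5: 8 empty cells -> not full
  row 6: 6 empty cells -> not full
  row 7: 5 empty cells -> not full
  row 8: 5 empty cells -> not full
  row 9: 4 empty cells -> not full
Total rows cleared: 1

Answer: 1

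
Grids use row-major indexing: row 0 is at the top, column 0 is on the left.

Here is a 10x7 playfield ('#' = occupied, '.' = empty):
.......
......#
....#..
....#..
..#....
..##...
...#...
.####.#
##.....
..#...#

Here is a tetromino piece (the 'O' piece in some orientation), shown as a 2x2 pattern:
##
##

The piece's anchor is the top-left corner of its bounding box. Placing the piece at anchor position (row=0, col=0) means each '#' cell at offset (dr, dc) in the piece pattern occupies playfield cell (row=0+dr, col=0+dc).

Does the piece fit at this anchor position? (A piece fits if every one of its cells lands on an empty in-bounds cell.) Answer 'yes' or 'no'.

Check each piece cell at anchor (0, 0):
  offset (0,0) -> (0,0): empty -> OK
  offset (0,1) -> (0,1): empty -> OK
  offset (1,0) -> (1,0): empty -> OK
  offset (1,1) -> (1,1): empty -> OK
All cells valid: yes

Answer: yes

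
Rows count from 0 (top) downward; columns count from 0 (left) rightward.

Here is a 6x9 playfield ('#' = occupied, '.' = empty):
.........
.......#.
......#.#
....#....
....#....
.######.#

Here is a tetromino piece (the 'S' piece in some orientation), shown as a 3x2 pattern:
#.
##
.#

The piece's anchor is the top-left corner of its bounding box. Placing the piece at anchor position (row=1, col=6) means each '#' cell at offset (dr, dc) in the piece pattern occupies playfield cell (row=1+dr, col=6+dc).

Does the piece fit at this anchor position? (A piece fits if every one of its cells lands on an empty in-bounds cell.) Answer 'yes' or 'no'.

Answer: no

Derivation:
Check each piece cell at anchor (1, 6):
  offset (0,0) -> (1,6): empty -> OK
  offset (1,0) -> (2,6): occupied ('#') -> FAIL
  offset (1,1) -> (2,7): empty -> OK
  offset (2,1) -> (3,7): empty -> OK
All cells valid: no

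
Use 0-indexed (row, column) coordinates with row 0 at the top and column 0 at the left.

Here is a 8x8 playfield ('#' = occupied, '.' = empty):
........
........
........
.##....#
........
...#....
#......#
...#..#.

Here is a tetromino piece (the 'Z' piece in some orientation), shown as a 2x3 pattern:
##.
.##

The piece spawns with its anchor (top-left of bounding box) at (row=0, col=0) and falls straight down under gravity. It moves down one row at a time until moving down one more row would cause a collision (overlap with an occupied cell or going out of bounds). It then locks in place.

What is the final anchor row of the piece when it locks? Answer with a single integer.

Spawn at (row=0, col=0). Try each row:
  row 0: fits
  row 1: fits
  row 2: blocked -> lock at row 1

Answer: 1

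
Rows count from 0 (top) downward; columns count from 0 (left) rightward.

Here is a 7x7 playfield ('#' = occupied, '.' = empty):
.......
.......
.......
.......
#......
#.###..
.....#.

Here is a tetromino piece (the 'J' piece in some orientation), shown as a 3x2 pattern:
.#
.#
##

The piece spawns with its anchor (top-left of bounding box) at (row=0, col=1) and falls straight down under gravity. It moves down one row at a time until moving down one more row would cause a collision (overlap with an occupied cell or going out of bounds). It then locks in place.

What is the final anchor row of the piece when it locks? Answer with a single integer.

Spawn at (row=0, col=1). Try each row:
  row 0: fits
  row 1: fits
  row 2: fits
  row 3: blocked -> lock at row 2

Answer: 2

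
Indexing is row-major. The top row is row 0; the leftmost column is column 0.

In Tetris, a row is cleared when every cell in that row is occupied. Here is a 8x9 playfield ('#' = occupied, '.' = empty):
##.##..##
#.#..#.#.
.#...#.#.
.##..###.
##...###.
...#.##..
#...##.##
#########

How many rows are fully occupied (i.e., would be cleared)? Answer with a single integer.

Answer: 1

Derivation:
Check each row:
  row 0: 3 empty cells -> not full
  row 1: 5 empty cells -> not full
  row 2: 6 empty cells -> not full
  row 3: 4 empty cells -> not full
  row 4: 4 empty cells -> not full
  row 5: 6 empty cells -> not full
  row 6: 4 empty cells -> not full
  row 7: 0 empty cells -> FULL (clear)
Total rows cleared: 1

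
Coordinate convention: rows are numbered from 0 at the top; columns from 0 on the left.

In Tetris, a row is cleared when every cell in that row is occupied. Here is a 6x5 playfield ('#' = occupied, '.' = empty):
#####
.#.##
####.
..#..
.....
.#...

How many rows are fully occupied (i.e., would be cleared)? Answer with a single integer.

Answer: 1

Derivation:
Check each row:
  row 0: 0 empty cells -> FULL (clear)
  row 1: 2 empty cells -> not full
  row 2: 1 empty cell -> not full
  row 3: 4 empty cells -> not full
  row 4: 5 empty cells -> not full
  row 5: 4 empty cells -> not full
Total rows cleared: 1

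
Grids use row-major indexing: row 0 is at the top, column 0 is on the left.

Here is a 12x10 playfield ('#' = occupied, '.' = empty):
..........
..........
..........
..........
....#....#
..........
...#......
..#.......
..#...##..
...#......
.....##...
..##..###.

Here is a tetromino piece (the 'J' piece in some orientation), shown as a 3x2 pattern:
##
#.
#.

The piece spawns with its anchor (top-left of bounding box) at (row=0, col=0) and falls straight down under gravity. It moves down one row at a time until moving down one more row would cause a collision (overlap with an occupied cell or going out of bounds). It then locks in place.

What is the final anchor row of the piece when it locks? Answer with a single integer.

Spawn at (row=0, col=0). Try each row:
  row 0: fits
  row 1: fits
  row 2: fits
  row 3: fits
  row 4: fits
  row 5: fits
  row 6: fits
  row 7: fits
  row 8: fits
  row 9: fits
  row 10: blocked -> lock at row 9

Answer: 9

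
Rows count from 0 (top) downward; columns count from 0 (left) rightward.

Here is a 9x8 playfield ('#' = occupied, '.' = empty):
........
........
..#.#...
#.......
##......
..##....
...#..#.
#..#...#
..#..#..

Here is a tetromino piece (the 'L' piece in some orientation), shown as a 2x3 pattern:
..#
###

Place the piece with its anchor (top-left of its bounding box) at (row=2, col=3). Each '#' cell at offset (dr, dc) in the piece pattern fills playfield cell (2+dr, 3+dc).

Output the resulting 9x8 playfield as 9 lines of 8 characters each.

Answer: ........
........
..#.##..
#..###..
##......
..##....
...#..#.
#..#...#
..#..#..

Derivation:
Fill (2+0,3+2) = (2,5)
Fill (2+1,3+0) = (3,3)
Fill (2+1,3+1) = (3,4)
Fill (2+1,3+2) = (3,5)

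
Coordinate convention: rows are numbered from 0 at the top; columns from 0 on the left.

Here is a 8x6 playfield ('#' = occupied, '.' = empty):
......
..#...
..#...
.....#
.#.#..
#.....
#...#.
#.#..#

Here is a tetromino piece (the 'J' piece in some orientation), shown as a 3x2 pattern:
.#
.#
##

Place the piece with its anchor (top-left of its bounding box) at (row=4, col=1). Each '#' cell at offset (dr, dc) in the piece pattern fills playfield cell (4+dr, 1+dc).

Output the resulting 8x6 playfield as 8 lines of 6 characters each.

Fill (4+0,1+1) = (4,2)
Fill (4+1,1+1) = (5,2)
Fill (4+2,1+0) = (6,1)
Fill (4+2,1+1) = (6,2)

Answer: ......
..#...
..#...
.....#
.###..
#.#...
###.#.
#.#..#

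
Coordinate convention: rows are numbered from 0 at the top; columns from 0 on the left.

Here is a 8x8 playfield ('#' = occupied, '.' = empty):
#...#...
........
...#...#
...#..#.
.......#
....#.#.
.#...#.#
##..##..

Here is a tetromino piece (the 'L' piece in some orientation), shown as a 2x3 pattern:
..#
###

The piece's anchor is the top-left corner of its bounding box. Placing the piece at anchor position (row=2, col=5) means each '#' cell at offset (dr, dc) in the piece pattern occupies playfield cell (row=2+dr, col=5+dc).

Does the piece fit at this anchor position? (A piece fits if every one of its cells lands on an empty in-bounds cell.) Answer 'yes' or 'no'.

Check each piece cell at anchor (2, 5):
  offset (0,2) -> (2,7): occupied ('#') -> FAIL
  offset (1,0) -> (3,5): empty -> OK
  offset (1,1) -> (3,6): occupied ('#') -> FAIL
  offset (1,2) -> (3,7): empty -> OK
All cells valid: no

Answer: no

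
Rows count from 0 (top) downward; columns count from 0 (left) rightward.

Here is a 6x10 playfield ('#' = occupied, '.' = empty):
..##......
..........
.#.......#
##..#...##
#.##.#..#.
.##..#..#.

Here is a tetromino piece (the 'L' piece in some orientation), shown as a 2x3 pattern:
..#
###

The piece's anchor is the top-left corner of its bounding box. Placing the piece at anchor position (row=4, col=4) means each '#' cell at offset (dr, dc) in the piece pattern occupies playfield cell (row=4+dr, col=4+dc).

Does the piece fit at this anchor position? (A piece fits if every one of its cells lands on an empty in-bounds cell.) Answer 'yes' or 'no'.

Check each piece cell at anchor (4, 4):
  offset (0,2) -> (4,6): empty -> OK
  offset (1,0) -> (5,4): empty -> OK
  offset (1,1) -> (5,5): occupied ('#') -> FAIL
  offset (1,2) -> (5,6): empty -> OK
All cells valid: no

Answer: no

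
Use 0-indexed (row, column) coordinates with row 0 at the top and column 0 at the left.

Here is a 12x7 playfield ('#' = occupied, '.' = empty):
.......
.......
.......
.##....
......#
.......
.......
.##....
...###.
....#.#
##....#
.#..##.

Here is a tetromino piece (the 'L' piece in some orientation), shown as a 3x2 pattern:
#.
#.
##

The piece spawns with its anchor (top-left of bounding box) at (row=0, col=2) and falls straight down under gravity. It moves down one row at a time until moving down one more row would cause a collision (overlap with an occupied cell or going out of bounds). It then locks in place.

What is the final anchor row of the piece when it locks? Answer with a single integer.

Spawn at (row=0, col=2). Try each row:
  row 0: fits
  row 1: blocked -> lock at row 0

Answer: 0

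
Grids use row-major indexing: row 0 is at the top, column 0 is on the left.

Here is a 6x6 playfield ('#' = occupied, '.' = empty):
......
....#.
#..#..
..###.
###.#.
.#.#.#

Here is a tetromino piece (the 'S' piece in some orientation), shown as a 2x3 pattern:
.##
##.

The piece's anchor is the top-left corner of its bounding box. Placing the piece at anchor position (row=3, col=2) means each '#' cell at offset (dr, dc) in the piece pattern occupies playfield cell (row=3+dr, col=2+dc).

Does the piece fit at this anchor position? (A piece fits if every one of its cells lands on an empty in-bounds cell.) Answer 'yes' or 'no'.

Check each piece cell at anchor (3, 2):
  offset (0,1) -> (3,3): occupied ('#') -> FAIL
  offset (0,2) -> (3,4): occupied ('#') -> FAIL
  offset (1,0) -> (4,2): occupied ('#') -> FAIL
  offset (1,1) -> (4,3): empty -> OK
All cells valid: no

Answer: no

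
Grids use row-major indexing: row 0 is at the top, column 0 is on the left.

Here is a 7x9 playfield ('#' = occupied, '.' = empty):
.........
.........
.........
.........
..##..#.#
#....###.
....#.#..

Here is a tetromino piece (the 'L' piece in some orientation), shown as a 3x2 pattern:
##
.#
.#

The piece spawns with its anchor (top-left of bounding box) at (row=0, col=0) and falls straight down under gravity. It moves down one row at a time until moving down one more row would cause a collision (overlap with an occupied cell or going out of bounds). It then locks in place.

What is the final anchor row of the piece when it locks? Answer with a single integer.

Answer: 4

Derivation:
Spawn at (row=0, col=0). Try each row:
  row 0: fits
  row 1: fits
  row 2: fits
  row 3: fits
  row 4: fits
  row 5: blocked -> lock at row 4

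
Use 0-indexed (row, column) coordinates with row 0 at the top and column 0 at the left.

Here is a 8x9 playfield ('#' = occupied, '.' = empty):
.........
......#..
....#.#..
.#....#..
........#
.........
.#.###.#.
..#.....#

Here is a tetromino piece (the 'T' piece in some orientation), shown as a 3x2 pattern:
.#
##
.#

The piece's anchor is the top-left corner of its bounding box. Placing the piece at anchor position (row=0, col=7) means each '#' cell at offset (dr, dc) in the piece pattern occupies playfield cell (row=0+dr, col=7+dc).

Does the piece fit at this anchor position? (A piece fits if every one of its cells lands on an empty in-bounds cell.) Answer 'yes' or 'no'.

Check each piece cell at anchor (0, 7):
  offset (0,1) -> (0,8): empty -> OK
  offset (1,0) -> (1,7): empty -> OK
  offset (1,1) -> (1,8): empty -> OK
  offset (2,1) -> (2,8): empty -> OK
All cells valid: yes

Answer: yes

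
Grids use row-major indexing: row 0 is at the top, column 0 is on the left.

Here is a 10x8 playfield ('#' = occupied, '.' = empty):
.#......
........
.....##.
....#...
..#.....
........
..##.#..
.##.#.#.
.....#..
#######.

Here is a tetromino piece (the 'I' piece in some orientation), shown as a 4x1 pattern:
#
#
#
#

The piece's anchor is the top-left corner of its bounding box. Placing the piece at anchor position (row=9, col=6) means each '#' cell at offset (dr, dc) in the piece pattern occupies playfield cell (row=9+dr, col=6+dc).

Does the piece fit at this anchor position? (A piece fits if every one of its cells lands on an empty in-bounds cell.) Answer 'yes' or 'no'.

Check each piece cell at anchor (9, 6):
  offset (0,0) -> (9,6): occupied ('#') -> FAIL
  offset (1,0) -> (10,6): out of bounds -> FAIL
  offset (2,0) -> (11,6): out of bounds -> FAIL
  offset (3,0) -> (12,6): out of bounds -> FAIL
All cells valid: no

Answer: no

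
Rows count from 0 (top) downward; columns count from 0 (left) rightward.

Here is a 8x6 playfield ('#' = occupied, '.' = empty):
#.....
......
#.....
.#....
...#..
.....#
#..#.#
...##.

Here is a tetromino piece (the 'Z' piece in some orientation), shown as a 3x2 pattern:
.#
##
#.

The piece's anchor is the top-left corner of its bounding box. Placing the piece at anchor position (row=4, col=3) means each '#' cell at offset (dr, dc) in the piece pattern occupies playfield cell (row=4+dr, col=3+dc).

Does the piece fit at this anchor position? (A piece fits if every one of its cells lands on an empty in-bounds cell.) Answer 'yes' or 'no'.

Answer: no

Derivation:
Check each piece cell at anchor (4, 3):
  offset (0,1) -> (4,4): empty -> OK
  offset (1,0) -> (5,3): empty -> OK
  offset (1,1) -> (5,4): empty -> OK
  offset (2,0) -> (6,3): occupied ('#') -> FAIL
All cells valid: no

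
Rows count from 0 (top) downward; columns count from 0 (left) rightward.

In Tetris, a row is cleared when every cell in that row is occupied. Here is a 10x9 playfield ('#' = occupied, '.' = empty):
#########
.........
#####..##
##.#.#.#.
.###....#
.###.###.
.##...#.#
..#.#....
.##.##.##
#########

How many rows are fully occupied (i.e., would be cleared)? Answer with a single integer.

Check each row:
  row 0: 0 empty cells -> FULL (clear)
  row 1: 9 empty cells -> not full
  row 2: 2 empty cells -> not full
  row 3: 4 empty cells -> not full
  row 4: 5 empty cells -> not full
  row 5: 3 empty cells -> not full
  row 6: 5 empty cells -> not full
  row 7: 7 empty cells -> not full
  row 8: 3 empty cells -> not full
  row 9: 0 empty cells -> FULL (clear)
Total rows cleared: 2

Answer: 2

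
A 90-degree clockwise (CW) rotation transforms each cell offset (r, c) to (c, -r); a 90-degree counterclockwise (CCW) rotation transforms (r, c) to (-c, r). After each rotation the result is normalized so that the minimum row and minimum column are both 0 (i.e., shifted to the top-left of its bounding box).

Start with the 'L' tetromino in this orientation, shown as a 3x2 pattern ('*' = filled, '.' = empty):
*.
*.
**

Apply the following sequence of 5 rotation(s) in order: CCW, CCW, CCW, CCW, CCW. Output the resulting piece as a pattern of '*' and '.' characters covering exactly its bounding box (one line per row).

Start:
*.
*.
**
After rotation 1 (CCW):
..*
***
After rotation 2 (CCW):
**
.*
.*
After rotation 3 (CCW):
***
*..
After rotation 4 (CCW):
*.
*.
**
After rotation 5 (CCW):
..*
***

Answer: ..*
***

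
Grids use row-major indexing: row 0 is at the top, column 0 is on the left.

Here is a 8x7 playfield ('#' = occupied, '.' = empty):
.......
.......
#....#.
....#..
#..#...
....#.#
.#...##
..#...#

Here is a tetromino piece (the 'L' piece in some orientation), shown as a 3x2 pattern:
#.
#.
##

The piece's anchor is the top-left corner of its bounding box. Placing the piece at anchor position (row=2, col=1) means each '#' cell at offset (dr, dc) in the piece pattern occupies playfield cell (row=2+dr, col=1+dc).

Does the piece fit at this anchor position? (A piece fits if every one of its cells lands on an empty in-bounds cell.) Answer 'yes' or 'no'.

Check each piece cell at anchor (2, 1):
  offset (0,0) -> (2,1): empty -> OK
  offset (1,0) -> (3,1): empty -> OK
  offset (2,0) -> (4,1): empty -> OK
  offset (2,1) -> (4,2): empty -> OK
All cells valid: yes

Answer: yes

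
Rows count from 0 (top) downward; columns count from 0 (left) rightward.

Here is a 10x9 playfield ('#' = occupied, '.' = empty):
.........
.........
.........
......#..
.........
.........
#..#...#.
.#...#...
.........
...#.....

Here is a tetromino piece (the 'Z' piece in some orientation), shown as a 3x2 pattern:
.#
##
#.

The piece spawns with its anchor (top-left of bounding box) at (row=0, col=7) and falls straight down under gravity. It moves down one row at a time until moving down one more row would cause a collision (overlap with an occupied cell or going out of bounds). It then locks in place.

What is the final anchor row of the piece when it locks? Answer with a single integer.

Answer: 3

Derivation:
Spawn at (row=0, col=7). Try each row:
  row 0: fits
  row 1: fits
  row 2: fits
  row 3: fits
  row 4: blocked -> lock at row 3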